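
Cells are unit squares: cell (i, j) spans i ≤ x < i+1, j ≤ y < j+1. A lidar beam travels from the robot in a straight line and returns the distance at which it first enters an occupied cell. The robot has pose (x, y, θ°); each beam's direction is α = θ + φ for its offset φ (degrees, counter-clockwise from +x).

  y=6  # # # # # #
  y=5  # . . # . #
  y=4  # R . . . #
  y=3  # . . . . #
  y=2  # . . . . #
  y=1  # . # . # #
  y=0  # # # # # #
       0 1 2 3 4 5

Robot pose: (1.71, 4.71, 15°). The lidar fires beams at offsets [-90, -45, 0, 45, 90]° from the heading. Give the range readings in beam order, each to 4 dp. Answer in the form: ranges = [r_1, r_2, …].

beam 1: φ=-90°, α=285°
  direction (0.2588, -0.9659); cell (1,4); t to first gridline: x 1.1205, y 0.7350 (then +3.8637 / +1.0353)
    (1,3) via y @ 0.7350
    (2,3) via x @ 1.1205
    (2,2) via y @ 1.7703
    (2,1) via y @ 2.8056  # hit
  → r_1 = 2.8056
beam 2: φ=-45°, α=330°
  direction (0.8660, -0.5000); cell (1,4); t to first gridline: x 0.3349, y 1.4200 (then +1.1547 / +2.0000)
    (2,4) via x @ 0.3349
    (2,3) via y @ 1.4200
    (3,3) via x @ 1.4896
    (4,3) via x @ 2.6443
    (4,2) via y @ 3.4200
    (5,2) via x @ 3.7990  # hit
  → r_2 = 3.7990
beam 3: φ=0°, α=15°
  direction (0.9659, 0.2588); cell (1,4); t to first gridline: x 0.3002, y 1.1205 (then +1.0353 / +3.8637)
    (2,4) via x @ 0.3002
    (2,5) via y @ 1.1205
    (3,5) via x @ 1.3355  # hit
  → r_3 = 1.3355
beam 4: φ=45°, α=60°
  direction (0.5000, 0.8660); cell (1,4); t to first gridline: x 0.5800, y 0.3349 (then +2.0000 / +1.1547)
    (1,5) via y @ 0.3349
    (2,5) via x @ 0.5800
    (2,6) via y @ 1.4896  # hit
  → r_4 = 1.4896
beam 5: φ=90°, α=105°
  direction (-0.2588, 0.9659); cell (1,4); t to first gridline: x 2.7432, y 0.3002 (then +3.8637 / +1.0353)
    (1,5) via y @ 0.3002
    (1,6) via y @ 1.3355  # hit
  → r_5 = 1.3355

ranges = [2.8056, 3.7990, 1.3355, 1.4896, 1.3355]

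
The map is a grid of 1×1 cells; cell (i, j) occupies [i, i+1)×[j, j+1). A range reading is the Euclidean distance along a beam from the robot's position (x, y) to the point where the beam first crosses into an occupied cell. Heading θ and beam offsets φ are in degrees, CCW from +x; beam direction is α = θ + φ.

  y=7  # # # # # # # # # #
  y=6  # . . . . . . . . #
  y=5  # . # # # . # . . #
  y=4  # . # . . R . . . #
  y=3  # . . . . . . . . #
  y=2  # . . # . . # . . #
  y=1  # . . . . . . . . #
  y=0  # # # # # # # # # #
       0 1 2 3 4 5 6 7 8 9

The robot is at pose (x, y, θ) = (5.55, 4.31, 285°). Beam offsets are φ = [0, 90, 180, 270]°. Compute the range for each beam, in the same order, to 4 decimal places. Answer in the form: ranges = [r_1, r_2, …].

beam 1: φ=0°, α=285°
  dir = (cos 285°, sin 285°) = (0.2588, -0.9659); from cell (5,4)
  next x-line at t=1.7387, next y-line at t=0.3209; Δt_x=3.8637, Δt_y=1.0353
    y: enter (5,3) at t=0.3209
    y: enter (5,2) at t=1.3562
    x: enter (6,2) at t=1.7387 ← occupied
  → r_1 = 1.7387
beam 2: φ=90°, α=15°
  dir = (cos 15°, sin 15°) = (0.9659, 0.2588); from cell (5,4)
  next x-line at t=0.4659, next y-line at t=2.6660; Δt_x=1.0353, Δt_y=3.8637
    x: enter (6,4) at t=0.4659
    x: enter (7,4) at t=1.5012
    x: enter (8,4) at t=2.5364
    y: enter (8,5) at t=2.6660
    x: enter (9,5) at t=3.5717 ← occupied
  → r_2 = 3.5717
beam 3: φ=180°, α=105°
  dir = (cos 105°, sin 105°) = (-0.2588, 0.9659); from cell (5,4)
  next x-line at t=2.1250, next y-line at t=0.7143; Δt_x=3.8637, Δt_y=1.0353
    y: enter (5,5) at t=0.7143
    y: enter (5,6) at t=1.7496
    x: enter (4,6) at t=2.1250
    y: enter (4,7) at t=2.7849 ← occupied
  → r_3 = 2.7849
beam 4: φ=270°, α=195°
  dir = (cos 195°, sin 195°) = (-0.9659, -0.2588); from cell (5,4)
  next x-line at t=0.5694, next y-line at t=1.1977; Δt_x=1.0353, Δt_y=3.8637
    x: enter (4,4) at t=0.5694
    y: enter (4,3) at t=1.1977
    x: enter (3,3) at t=1.6047
    x: enter (2,3) at t=2.6400
    x: enter (1,3) at t=3.6752
    x: enter (0,3) at t=4.7105 ← occupied
  → r_4 = 4.7105

ranges = [1.7387, 3.5717, 2.7849, 4.7105]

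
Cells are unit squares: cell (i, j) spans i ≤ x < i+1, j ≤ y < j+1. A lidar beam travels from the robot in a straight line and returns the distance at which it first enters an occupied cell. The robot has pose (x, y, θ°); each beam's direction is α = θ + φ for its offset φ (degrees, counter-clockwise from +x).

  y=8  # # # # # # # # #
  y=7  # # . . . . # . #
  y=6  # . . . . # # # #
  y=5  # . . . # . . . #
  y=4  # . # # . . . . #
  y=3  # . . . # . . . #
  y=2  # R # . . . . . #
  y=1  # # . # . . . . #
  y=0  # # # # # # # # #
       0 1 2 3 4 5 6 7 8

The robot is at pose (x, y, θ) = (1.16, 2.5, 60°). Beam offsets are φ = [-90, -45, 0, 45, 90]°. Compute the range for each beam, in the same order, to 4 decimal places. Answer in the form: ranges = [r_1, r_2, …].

beam 1: φ=-90°, α=330°
  dir = (cos 330°, sin 330°) = (0.8660, -0.5000); from cell (1,2)
  next x-line at t=0.9699, next y-line at t=1.0000; Δt_x=1.1547, Δt_y=2.0000
    x: enter (2,2) at t=0.9699 ← occupied
  → r_1 = 0.9699
beam 2: φ=-45°, α=15°
  dir = (cos 15°, sin 15°) = (0.9659, 0.2588); from cell (1,2)
  next x-line at t=0.8696, next y-line at t=1.9319; Δt_x=1.0353, Δt_y=3.8637
    x: enter (2,2) at t=0.8696 ← occupied
  → r_2 = 0.8696
beam 3: φ=0°, α=60°
  dir = (cos 60°, sin 60°) = (0.5000, 0.8660); from cell (1,2)
  next x-line at t=1.6800, next y-line at t=0.5774; Δt_x=2.0000, Δt_y=1.1547
    y: enter (1,3) at t=0.5774
    x: enter (2,3) at t=1.6800
    y: enter (2,4) at t=1.7321 ← occupied
  → r_3 = 1.7321
beam 4: φ=45°, α=105°
  dir = (cos 105°, sin 105°) = (-0.2588, 0.9659); from cell (1,2)
  next x-line at t=0.6182, next y-line at t=0.5176; Δt_x=3.8637, Δt_y=1.0353
    y: enter (1,3) at t=0.5176
    x: enter (0,3) at t=0.6182 ← occupied
  → r_4 = 0.6182
beam 5: φ=90°, α=150°
  dir = (cos 150°, sin 150°) = (-0.8660, 0.5000); from cell (1,2)
  next x-line at t=0.1848, next y-line at t=1.0000; Δt_x=1.1547, Δt_y=2.0000
    x: enter (0,2) at t=0.1848 ← occupied
  → r_5 = 0.1848

ranges = [0.9699, 0.8696, 1.7321, 0.6182, 0.1848]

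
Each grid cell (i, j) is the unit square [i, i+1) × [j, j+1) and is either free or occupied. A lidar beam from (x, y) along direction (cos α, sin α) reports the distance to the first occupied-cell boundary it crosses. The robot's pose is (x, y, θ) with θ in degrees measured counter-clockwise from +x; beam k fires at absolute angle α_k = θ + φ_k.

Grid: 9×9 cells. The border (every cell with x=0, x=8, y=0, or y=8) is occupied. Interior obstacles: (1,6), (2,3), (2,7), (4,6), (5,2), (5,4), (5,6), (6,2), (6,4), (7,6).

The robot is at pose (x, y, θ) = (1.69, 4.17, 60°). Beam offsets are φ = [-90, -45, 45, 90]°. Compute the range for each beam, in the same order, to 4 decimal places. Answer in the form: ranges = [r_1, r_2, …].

beam 1: φ=-90°, α=330°
  direction (0.8660, -0.5000); cell (1,4); t to first gridline: x 0.3580, y 0.3400 (then +1.1547 / +2.0000)
    (1,3) via y @ 0.3400
    (2,3) via x @ 0.3580  # hit
  → r_1 = 0.3580
beam 2: φ=-45°, α=15°
  direction (0.9659, 0.2588); cell (1,4); t to first gridline: x 0.3209, y 3.2069 (then +1.0353 / +3.8637)
    (2,4) via x @ 0.3209
    (3,4) via x @ 1.3562
    (4,4) via x @ 2.3915
    (4,5) via y @ 3.2069
    (5,5) via x @ 3.4268
    (6,5) via x @ 4.4620
    (7,5) via x @ 5.4973
    (8,5) via x @ 6.5326  # hit
  → r_2 = 6.5326
beam 3: φ=45°, α=105°
  direction (-0.2588, 0.9659); cell (1,4); t to first gridline: x 2.6660, y 0.8593 (then +3.8637 / +1.0353)
    (1,5) via y @ 0.8593
    (1,6) via y @ 1.8946  # hit
  → r_3 = 1.8946
beam 4: φ=90°, α=150°
  direction (-0.8660, 0.5000); cell (1,4); t to first gridline: x 0.7967, y 1.6600 (then +1.1547 / +2.0000)
    (0,4) via x @ 0.7967  # hit
  → r_4 = 0.7967

ranges = [0.3580, 6.5326, 1.8946, 0.7967]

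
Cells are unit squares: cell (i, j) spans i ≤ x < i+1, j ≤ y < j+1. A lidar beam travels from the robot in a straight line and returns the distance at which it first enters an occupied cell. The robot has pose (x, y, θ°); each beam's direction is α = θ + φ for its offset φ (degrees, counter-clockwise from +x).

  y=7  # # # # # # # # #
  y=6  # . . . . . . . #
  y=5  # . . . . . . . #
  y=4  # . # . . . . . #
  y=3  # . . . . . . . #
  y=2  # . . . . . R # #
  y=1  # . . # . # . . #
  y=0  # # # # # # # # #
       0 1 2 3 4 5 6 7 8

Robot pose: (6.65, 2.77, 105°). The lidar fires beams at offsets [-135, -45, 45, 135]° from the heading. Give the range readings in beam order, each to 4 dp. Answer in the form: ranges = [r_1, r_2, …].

beam 1: φ=-135°, α=330°
  dir = (cos 330°, sin 330°) = (0.8660, -0.5000); from cell (6,2)
  next x-line at t=0.4041, next y-line at t=1.5400; Δt_x=1.1547, Δt_y=2.0000
    x: enter (7,2) at t=0.4041 ← occupied
  → r_1 = 0.4041
beam 2: φ=-45°, α=60°
  dir = (cos 60°, sin 60°) = (0.5000, 0.8660); from cell (6,2)
  next x-line at t=0.7000, next y-line at t=0.2656; Δt_x=2.0000, Δt_y=1.1547
    y: enter (6,3) at t=0.2656
    x: enter (7,3) at t=0.7000
    y: enter (7,4) at t=1.4203
    y: enter (7,5) at t=2.5750
    x: enter (8,5) at t=2.7000 ← occupied
  → r_2 = 2.7000
beam 3: φ=45°, α=150°
  dir = (cos 150°, sin 150°) = (-0.8660, 0.5000); from cell (6,2)
  next x-line at t=0.7506, next y-line at t=0.4600; Δt_x=1.1547, Δt_y=2.0000
    y: enter (6,3) at t=0.4600
    x: enter (5,3) at t=0.7506
    x: enter (4,3) at t=1.9053
    y: enter (4,4) at t=2.4600
    x: enter (3,4) at t=3.0600
    x: enter (2,4) at t=4.2147 ← occupied
  → r_3 = 4.2147
beam 4: φ=135°, α=240°
  dir = (cos 240°, sin 240°) = (-0.5000, -0.8660); from cell (6,2)
  next x-line at t=1.3000, next y-line at t=0.8891; Δt_x=2.0000, Δt_y=1.1547
    y: enter (6,1) at t=0.8891
    x: enter (5,1) at t=1.3000 ← occupied
  → r_4 = 1.3000

ranges = [0.4041, 2.7000, 4.2147, 1.3000]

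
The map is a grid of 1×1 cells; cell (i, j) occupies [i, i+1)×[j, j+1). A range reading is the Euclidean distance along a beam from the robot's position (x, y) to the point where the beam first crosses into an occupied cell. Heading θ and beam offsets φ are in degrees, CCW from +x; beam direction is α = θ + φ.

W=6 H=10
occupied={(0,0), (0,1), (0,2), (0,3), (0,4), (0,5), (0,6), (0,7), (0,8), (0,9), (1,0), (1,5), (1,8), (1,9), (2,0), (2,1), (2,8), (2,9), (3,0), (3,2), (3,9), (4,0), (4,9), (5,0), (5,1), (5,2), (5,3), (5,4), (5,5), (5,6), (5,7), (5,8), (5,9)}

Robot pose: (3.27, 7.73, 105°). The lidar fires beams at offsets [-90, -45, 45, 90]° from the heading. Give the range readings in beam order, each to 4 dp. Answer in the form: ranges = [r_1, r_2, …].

beam 1: φ=-90°, α=15°
  d=(0.9659,0.2588)  start (3,7)  tX=0.7558 tY=1.0432  stride 1/|dx|=1.0353 1/|dy|=3.8637
    cross x-line → (4,7), t=0.7558
    cross y-line → (4,8), t=1.0432
    cross x-line → (5,8), t=1.7910 (wall)
  → r_1 = 1.7910
beam 2: φ=-45°, α=60°
  d=(0.5000,0.8660)  start (3,7)  tX=1.4600 tY=0.3118  stride 1/|dx|=2.0000 1/|dy|=1.1547
    cross y-line → (3,8), t=0.3118
    cross x-line → (4,8), t=1.4600
    cross y-line → (4,9), t=1.4665 (wall)
  → r_2 = 1.4665
beam 3: φ=45°, α=150°
  d=(-0.8660,0.5000)  start (3,7)  tX=0.3118 tY=0.5400  stride 1/|dx|=1.1547 1/|dy|=2.0000
    cross x-line → (2,7), t=0.3118
    cross y-line → (2,8), t=0.5400 (wall)
  → r_3 = 0.5400
beam 4: φ=90°, α=195°
  d=(-0.9659,-0.2588)  start (3,7)  tX=0.2795 tY=2.8205  stride 1/|dx|=1.0353 1/|dy|=3.8637
    cross x-line → (2,7), t=0.2795
    cross x-line → (1,7), t=1.3148
    cross x-line → (0,7), t=2.3501 (wall)
  → r_4 = 2.3501

ranges = [1.7910, 1.4665, 0.5400, 2.3501]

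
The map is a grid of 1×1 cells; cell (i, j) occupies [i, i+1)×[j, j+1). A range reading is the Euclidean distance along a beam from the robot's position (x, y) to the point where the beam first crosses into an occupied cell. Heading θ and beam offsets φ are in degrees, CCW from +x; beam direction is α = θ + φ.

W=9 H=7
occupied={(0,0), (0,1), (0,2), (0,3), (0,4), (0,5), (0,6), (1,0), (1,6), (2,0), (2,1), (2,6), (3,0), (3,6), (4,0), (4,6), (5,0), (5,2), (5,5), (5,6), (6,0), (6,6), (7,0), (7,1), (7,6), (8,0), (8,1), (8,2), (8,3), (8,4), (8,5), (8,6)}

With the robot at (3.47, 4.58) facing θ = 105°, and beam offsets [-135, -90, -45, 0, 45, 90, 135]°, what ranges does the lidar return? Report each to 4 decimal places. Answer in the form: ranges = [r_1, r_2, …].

ranges = [5.1600, 1.6228, 1.6397, 1.4701, 2.8400, 2.5571, 4.1338]

beam 1: φ=-135°, α=330°
  direction (0.8660, -0.5000); cell (3,4); t to first gridline: x 0.6120, y 1.1600 (then +1.1547 / +2.0000)
    (4,4) via x @ 0.6120
    (4,3) via y @ 1.1600
    (5,3) via x @ 1.7667
    (6,3) via x @ 2.9214
    (6,2) via y @ 3.1600
    (7,2) via x @ 4.0761
    (7,1) via y @ 5.1600  # hit
  → r_1 = 5.1600
beam 2: φ=-90°, α=15°
  direction (0.9659, 0.2588); cell (3,4); t to first gridline: x 0.5487, y 1.6228 (then +1.0353 / +3.8637)
    (4,4) via x @ 0.5487
    (5,4) via x @ 1.5840
    (5,5) via y @ 1.6228  # hit
  → r_2 = 1.6228
beam 3: φ=-45°, α=60°
  direction (0.5000, 0.8660); cell (3,4); t to first gridline: x 1.0600, y 0.4850 (then +2.0000 / +1.1547)
    (3,5) via y @ 0.4850
    (4,5) via x @ 1.0600
    (4,6) via y @ 1.6397  # hit
  → r_3 = 1.6397
beam 4: φ=0°, α=105°
  direction (-0.2588, 0.9659); cell (3,4); t to first gridline: x 1.8159, y 0.4348 (then +3.8637 / +1.0353)
    (3,5) via y @ 0.4348
    (3,6) via y @ 1.4701  # hit
  → r_4 = 1.4701
beam 5: φ=45°, α=150°
  direction (-0.8660, 0.5000); cell (3,4); t to first gridline: x 0.5427, y 0.8400 (then +1.1547 / +2.0000)
    (2,4) via x @ 0.5427
    (2,5) via y @ 0.8400
    (1,5) via x @ 1.6974
    (1,6) via y @ 2.8400  # hit
  → r_5 = 2.8400
beam 6: φ=90°, α=195°
  direction (-0.9659, -0.2588); cell (3,4); t to first gridline: x 0.4866, y 2.2409 (then +1.0353 / +3.8637)
    (2,4) via x @ 0.4866
    (1,4) via x @ 1.5219
    (1,3) via y @ 2.2409
    (0,3) via x @ 2.5571  # hit
  → r_6 = 2.5571
beam 7: φ=135°, α=240°
  direction (-0.5000, -0.8660); cell (3,4); t to first gridline: x 0.9400, y 0.6697 (then +2.0000 / +1.1547)
    (3,3) via y @ 0.6697
    (2,3) via x @ 0.9400
    (2,2) via y @ 1.8244
    (1,2) via x @ 2.9400
    (1,1) via y @ 2.9791
    (1,0) via y @ 4.1338  # hit
  → r_7 = 4.1338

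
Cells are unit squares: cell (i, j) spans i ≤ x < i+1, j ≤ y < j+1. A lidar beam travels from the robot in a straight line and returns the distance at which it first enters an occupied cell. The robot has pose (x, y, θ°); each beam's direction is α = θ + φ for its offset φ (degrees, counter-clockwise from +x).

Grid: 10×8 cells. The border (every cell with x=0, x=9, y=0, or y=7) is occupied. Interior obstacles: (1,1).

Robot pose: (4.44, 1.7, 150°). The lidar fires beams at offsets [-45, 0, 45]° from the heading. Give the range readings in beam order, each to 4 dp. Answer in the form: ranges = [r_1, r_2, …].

beam 1: φ=-45°, α=105°
  dir = (cos 105°, sin 105°) = (-0.2588, 0.9659); from cell (4,1)
  next x-line at t=1.7000, next y-line at t=0.3106; Δt_x=3.8637, Δt_y=1.0353
    y: enter (4,2) at t=0.3106
    y: enter (4,3) at t=1.3459
    x: enter (3,3) at t=1.7000
    y: enter (3,4) at t=2.3811
    y: enter (3,5) at t=3.4164
    y: enter (3,6) at t=4.4517
    y: enter (3,7) at t=5.4870 ← occupied
  → r_1 = 5.4870
beam 2: φ=0°, α=150°
  dir = (cos 150°, sin 150°) = (-0.8660, 0.5000); from cell (4,1)
  next x-line at t=0.5081, next y-line at t=0.6000; Δt_x=1.1547, Δt_y=2.0000
    x: enter (3,1) at t=0.5081
    y: enter (3,2) at t=0.6000
    x: enter (2,2) at t=1.6628
    y: enter (2,3) at t=2.6000
    x: enter (1,3) at t=2.8175
    x: enter (0,3) at t=3.9722 ← occupied
  → r_2 = 3.9722
beam 3: φ=45°, α=195°
  dir = (cos 195°, sin 195°) = (-0.9659, -0.2588); from cell (4,1)
  next x-line at t=0.4555, next y-line at t=2.7046; Δt_x=1.0353, Δt_y=3.8637
    x: enter (3,1) at t=0.4555
    x: enter (2,1) at t=1.4908
    x: enter (1,1) at t=2.5261 ← occupied
  → r_3 = 2.5261

ranges = [5.4870, 3.9722, 2.5261]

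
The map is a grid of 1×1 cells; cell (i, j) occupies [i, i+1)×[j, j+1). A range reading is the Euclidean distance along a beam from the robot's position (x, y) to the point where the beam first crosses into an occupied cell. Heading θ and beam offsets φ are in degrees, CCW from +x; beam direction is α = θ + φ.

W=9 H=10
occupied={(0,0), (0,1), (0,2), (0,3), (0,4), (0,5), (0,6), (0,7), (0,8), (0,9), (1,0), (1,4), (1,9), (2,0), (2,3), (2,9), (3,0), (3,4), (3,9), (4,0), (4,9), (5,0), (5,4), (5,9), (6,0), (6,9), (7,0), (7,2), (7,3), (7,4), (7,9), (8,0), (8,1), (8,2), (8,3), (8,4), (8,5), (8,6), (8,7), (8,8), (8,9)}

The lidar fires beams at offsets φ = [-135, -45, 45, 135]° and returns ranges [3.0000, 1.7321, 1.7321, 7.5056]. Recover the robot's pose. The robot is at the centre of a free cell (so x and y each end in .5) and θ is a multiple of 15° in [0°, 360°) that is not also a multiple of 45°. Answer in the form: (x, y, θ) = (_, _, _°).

Candidates: 49 free-cell centres × 16 headings = 784 poses. Raycast each; keep the one whose scan matches to 4 dp.
  (2.5, 7.5, 285°): beam 1 = 1.7321 ≠ 3.0000 ✗
  (5.5, 2.5, 105°): beam 1 = 2.8868 ≠ 3.0000 ✗
  (1.5, 8.5, 105°): beam 1 = 7.0000 ≠ 3.0000 ✗
  (4.5, 1.5, 240°): beam 1 = 2.5882 ≠ 3.0000 ✗
  (2.5, 4.5, 60°): beam 1 = 0.5176 ≠ 3.0000 ✗
  …
  (5.5, 2.5, 345°): r_1=3.0000, r_2=1.7321, r_3=1.7321, r_4=7.5056 — all match ✓
Only this pose fits every beam.

(x, y, θ) = (5.5, 2.5, 345°)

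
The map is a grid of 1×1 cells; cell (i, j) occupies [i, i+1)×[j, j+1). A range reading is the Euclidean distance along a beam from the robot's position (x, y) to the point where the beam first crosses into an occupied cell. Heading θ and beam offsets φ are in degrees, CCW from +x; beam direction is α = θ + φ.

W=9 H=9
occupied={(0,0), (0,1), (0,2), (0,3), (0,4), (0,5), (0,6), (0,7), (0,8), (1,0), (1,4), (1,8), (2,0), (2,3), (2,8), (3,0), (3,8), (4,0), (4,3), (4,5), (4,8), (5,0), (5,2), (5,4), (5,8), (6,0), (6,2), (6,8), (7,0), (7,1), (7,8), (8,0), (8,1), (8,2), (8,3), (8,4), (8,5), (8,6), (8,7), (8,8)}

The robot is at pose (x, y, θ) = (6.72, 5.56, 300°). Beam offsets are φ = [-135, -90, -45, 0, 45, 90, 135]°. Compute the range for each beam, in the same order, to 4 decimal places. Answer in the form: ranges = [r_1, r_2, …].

ranges = [5.9218, 1.1200, 2.6503, 2.5600, 1.3252, 1.4780, 2.5261]

beam 1: φ=-135°, α=165°
  cosα=-0.9659 sinα=0.2588 | (6,5) | tMaxX 0.7454 tMaxY 1.7000 | tΔX 1.0353 tΔY 3.8637
    t=0.7454 [x] (5,5)
    t=1.7000 [y] (5,6)
    t=1.7807 [x] (4,6)
    t=2.8160 [x] (3,6)
    t=3.8512 [x] (2,6)
    t=4.8865 [x] (1,6)
    t=5.5637 [y] (1,7)
    t=5.9218 [x] (0,7) — stop
  → r_1 = 5.9218
beam 2: φ=-90°, α=210°
  cosα=-0.8660 sinα=-0.5000 | (6,5) | tMaxX 0.8314 tMaxY 1.1200 | tΔX 1.1547 tΔY 2.0000
    t=0.8314 [x] (5,5)
    t=1.1200 [y] (5,4) — stop
  → r_2 = 1.1200
beam 3: φ=-45°, α=255°
  cosα=-0.2588 sinα=-0.9659 | (6,5) | tMaxX 2.7819 tMaxY 0.5798 | tΔX 3.8637 tΔY 1.0353
    t=0.5798 [y] (6,4)
    t=1.6150 [y] (6,3)
    t=2.6503 [y] (6,2) — stop
  → r_3 = 2.6503
beam 4: φ=0°, α=300°
  cosα=0.5000 sinα=-0.8660 | (6,5) | tMaxX 0.5600 tMaxY 0.6466 | tΔX 2.0000 tΔY 1.1547
    t=0.5600 [x] (7,5)
    t=0.6466 [y] (7,4)
    t=1.8013 [y] (7,3)
    t=2.5600 [x] (8,3) — stop
  → r_4 = 2.5600
beam 5: φ=45°, α=345°
  cosα=0.9659 sinα=-0.2588 | (6,5) | tMaxX 0.2899 tMaxY 2.1637 | tΔX 1.0353 tΔY 3.8637
    t=0.2899 [x] (7,5)
    t=1.3252 [x] (8,5) — stop
  → r_5 = 1.3252
beam 6: φ=90°, α=30°
  cosα=0.8660 sinα=0.5000 | (6,5) | tMaxX 0.3233 tMaxY 0.8800 | tΔX 1.1547 tΔY 2.0000
    t=0.3233 [x] (7,5)
    t=0.8800 [y] (7,6)
    t=1.4780 [x] (8,6) — stop
  → r_6 = 1.4780
beam 7: φ=135°, α=75°
  cosα=0.2588 sinα=0.9659 | (6,5) | tMaxX 1.0818 tMaxY 0.4555 | tΔX 3.8637 tΔY 1.0353
    t=0.4555 [y] (6,6)
    t=1.0818 [x] (7,6)
    t=1.4908 [y] (7,7)
    t=2.5261 [y] (7,8) — stop
  → r_7 = 2.5261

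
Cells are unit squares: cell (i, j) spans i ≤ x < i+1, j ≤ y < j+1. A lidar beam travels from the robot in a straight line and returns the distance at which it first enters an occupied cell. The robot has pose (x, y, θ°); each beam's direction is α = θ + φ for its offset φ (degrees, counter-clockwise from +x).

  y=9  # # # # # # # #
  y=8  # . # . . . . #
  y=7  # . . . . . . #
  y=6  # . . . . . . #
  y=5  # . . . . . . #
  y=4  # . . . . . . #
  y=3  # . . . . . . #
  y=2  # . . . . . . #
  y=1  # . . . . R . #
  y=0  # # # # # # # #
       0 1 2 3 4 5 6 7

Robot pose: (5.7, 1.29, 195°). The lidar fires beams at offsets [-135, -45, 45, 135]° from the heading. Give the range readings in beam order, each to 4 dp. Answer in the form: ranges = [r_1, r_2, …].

beam 1: φ=-135°, α=60°
  direction (0.5000, 0.8660); cell (5,1); t to first gridline: x 0.6000, y 0.8198 (then +2.0000 / +1.1547)
    (6,1) via x @ 0.6000
    (6,2) via y @ 0.8198
    (6,3) via y @ 1.9745
    (7,3) via x @ 2.6000  # hit
  → r_1 = 2.6000
beam 2: φ=-45°, α=150°
  direction (-0.8660, 0.5000); cell (5,1); t to first gridline: x 0.8083, y 1.4200 (then +1.1547 / +2.0000)
    (4,1) via x @ 0.8083
    (4,2) via y @ 1.4200
    (3,2) via x @ 1.9630
    (2,2) via x @ 3.1177
    (2,3) via y @ 3.4200
    (1,3) via x @ 4.2724
    (1,4) via y @ 5.4200
    (0,4) via x @ 5.4271  # hit
  → r_2 = 5.4271
beam 3: φ=45°, α=240°
  direction (-0.5000, -0.8660); cell (5,1); t to first gridline: x 1.4000, y 0.3349 (then +2.0000 / +1.1547)
    (5,0) via y @ 0.3349  # hit
  → r_3 = 0.3349
beam 4: φ=135°, α=330°
  direction (0.8660, -0.5000); cell (5,1); t to first gridline: x 0.3464, y 0.5800 (then +1.1547 / +2.0000)
    (6,1) via x @ 0.3464
    (6,0) via y @ 0.5800  # hit
  → r_4 = 0.5800

ranges = [2.6000, 5.4271, 0.3349, 0.5800]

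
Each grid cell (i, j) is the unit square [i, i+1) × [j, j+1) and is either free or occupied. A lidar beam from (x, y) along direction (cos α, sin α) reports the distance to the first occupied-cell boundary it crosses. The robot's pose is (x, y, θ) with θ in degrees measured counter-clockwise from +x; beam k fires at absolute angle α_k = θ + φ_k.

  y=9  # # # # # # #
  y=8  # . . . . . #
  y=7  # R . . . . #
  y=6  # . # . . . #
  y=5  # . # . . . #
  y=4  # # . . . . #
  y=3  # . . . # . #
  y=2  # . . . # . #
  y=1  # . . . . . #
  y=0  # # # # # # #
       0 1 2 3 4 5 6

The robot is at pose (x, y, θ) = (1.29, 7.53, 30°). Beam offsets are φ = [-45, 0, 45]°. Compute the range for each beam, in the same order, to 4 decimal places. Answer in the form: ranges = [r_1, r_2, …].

ranges = [4.8762, 2.9400, 1.5219]

beam 1: φ=-45°, α=345°
  cosα=0.9659 sinα=-0.2588 | (1,7) | tMaxX 0.7350 tMaxY 2.0478 | tΔX 1.0353 tΔY 3.8637
    t=0.7350 [x] (2,7)
    t=1.7703 [x] (3,7)
    t=2.0478 [y] (3,6)
    t=2.8056 [x] (4,6)
    t=3.8409 [x] (5,6)
    t=4.8762 [x] (6,6) — stop
  → r_1 = 4.8762
beam 2: φ=0°, α=30°
  cosα=0.8660 sinα=0.5000 | (1,7) | tMaxX 0.8198 tMaxY 0.9400 | tΔX 1.1547 tΔY 2.0000
    t=0.8198 [x] (2,7)
    t=0.9400 [y] (2,8)
    t=1.9745 [x] (3,8)
    t=2.9400 [y] (3,9) — stop
  → r_2 = 2.9400
beam 3: φ=45°, α=75°
  cosα=0.2588 sinα=0.9659 | (1,7) | tMaxX 2.7432 tMaxY 0.4866 | tΔX 3.8637 tΔY 1.0353
    t=0.4866 [y] (1,8)
    t=1.5219 [y] (1,9) — stop
  → r_3 = 1.5219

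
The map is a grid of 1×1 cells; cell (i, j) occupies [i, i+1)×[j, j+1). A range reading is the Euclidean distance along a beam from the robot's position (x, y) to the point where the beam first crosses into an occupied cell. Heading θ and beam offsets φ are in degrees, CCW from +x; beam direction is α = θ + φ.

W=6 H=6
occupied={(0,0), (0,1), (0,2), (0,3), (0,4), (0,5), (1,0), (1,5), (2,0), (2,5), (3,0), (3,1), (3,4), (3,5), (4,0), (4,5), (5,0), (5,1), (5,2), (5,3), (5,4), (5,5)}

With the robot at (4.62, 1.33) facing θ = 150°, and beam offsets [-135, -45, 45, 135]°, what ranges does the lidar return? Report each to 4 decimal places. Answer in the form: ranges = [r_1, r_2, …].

ranges = [0.3934, 2.7642, 0.6419, 0.3416]

beam 1: φ=-135°, α=15°
  cosα=0.9659 sinα=0.2588 | (4,1) | tMaxX 0.3934 tMaxY 2.5887 | tΔX 1.0353 tΔY 3.8637
    t=0.3934 [x] (5,1) — stop
  → r_1 = 0.3934
beam 2: φ=-45°, α=105°
  cosα=-0.2588 sinα=0.9659 | (4,1) | tMaxX 2.3955 tMaxY 0.6936 | tΔX 3.8637 tΔY 1.0353
    t=0.6936 [y] (4,2)
    t=1.7289 [y] (4,3)
    t=2.3955 [x] (3,3)
    t=2.7642 [y] (3,4) — stop
  → r_2 = 2.7642
beam 3: φ=45°, α=195°
  cosα=-0.9659 sinα=-0.2588 | (4,1) | tMaxX 0.6419 tMaxY 1.2750 | tΔX 1.0353 tΔY 3.8637
    t=0.6419 [x] (3,1) — stop
  → r_3 = 0.6419
beam 4: φ=135°, α=285°
  cosα=0.2588 sinα=-0.9659 | (4,1) | tMaxX 1.4682 tMaxY 0.3416 | tΔX 3.8637 tΔY 1.0353
    t=0.3416 [y] (4,0) — stop
  → r_4 = 0.3416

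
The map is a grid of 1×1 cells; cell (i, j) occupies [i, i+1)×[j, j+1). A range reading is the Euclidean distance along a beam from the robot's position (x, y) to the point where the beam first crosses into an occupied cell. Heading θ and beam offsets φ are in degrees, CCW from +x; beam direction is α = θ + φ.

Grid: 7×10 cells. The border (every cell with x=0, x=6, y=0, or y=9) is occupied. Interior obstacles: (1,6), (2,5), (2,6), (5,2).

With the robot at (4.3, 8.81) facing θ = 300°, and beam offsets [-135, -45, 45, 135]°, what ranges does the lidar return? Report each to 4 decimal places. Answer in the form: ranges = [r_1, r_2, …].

beam 1: φ=-135°, α=165°
  direction (-0.9659, 0.2588); cell (4,8); t to first gridline: x 0.3106, y 0.7341 (then +1.0353 / +3.8637)
    (3,8) via x @ 0.3106
    (3,9) via y @ 0.7341  # hit
  → r_1 = 0.7341
beam 2: φ=-45°, α=255°
  direction (-0.2588, -0.9659); cell (4,8); t to first gridline: x 1.1591, y 0.8386 (then +3.8637 / +1.0353)
    (4,7) via y @ 0.8386
    (3,7) via x @ 1.1591
    (3,6) via y @ 1.8738
    (3,5) via y @ 2.9091
    (3,4) via y @ 3.9444
    (3,3) via y @ 4.9797
    (2,3) via x @ 5.0228
    (2,2) via y @ 6.0150
    (2,1) via y @ 7.0502
    (2,0) via y @ 8.0855  # hit
  → r_2 = 8.0855
beam 3: φ=45°, α=345°
  direction (0.9659, -0.2588); cell (4,8); t to first gridline: x 0.7247, y 3.1296 (then +1.0353 / +3.8637)
    (5,8) via x @ 0.7247
    (6,8) via x @ 1.7600  # hit
  → r_3 = 1.7600
beam 4: φ=135°, α=75°
  direction (0.2588, 0.9659); cell (4,8); t to first gridline: x 2.7046, y 0.1967 (then +3.8637 / +1.0353)
    (4,9) via y @ 0.1967  # hit
  → r_4 = 0.1967

ranges = [0.7341, 8.0855, 1.7600, 0.1967]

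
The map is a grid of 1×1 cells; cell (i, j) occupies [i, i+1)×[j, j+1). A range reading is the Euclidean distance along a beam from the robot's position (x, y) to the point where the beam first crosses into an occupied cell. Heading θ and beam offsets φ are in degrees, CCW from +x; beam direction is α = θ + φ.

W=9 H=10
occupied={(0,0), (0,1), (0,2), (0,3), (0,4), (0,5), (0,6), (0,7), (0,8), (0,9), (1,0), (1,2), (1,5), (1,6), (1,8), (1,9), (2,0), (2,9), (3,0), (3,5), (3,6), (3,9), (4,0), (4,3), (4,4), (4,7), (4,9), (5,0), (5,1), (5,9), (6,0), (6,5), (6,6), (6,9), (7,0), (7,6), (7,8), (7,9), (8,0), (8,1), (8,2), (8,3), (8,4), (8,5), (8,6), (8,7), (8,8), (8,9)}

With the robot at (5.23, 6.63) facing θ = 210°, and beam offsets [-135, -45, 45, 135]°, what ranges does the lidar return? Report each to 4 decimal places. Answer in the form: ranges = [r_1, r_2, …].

ranges = [2.4536, 1.2734, 1.6875, 0.7972]

beam 1: φ=-135°, α=75°
  cosα=0.2588 sinα=0.9659 | (5,6) | tMaxX 2.9751 tMaxY 0.3831 | tΔX 3.8637 tΔY 1.0353
    t=0.3831 [y] (5,7)
    t=1.4183 [y] (5,8)
    t=2.4536 [y] (5,9) — stop
  → r_1 = 2.4536
beam 2: φ=-45°, α=165°
  cosα=-0.9659 sinα=0.2588 | (5,6) | tMaxX 0.2381 tMaxY 1.4296 | tΔX 1.0353 tΔY 3.8637
    t=0.2381 [x] (4,6)
    t=1.2734 [x] (3,6) — stop
  → r_2 = 1.2734
beam 3: φ=45°, α=255°
  cosα=-0.2588 sinα=-0.9659 | (5,6) | tMaxX 0.8887 tMaxY 0.6522 | tΔX 3.8637 tΔY 1.0353
    t=0.6522 [y] (5,5)
    t=0.8887 [x] (4,5)
    t=1.6875 [y] (4,4) — stop
  → r_3 = 1.6875
beam 4: φ=135°, α=345°
  cosα=0.9659 sinα=-0.2588 | (5,6) | tMaxX 0.7972 tMaxY 2.4341 | tΔX 1.0353 tΔY 3.8637
    t=0.7972 [x] (6,6) — stop
  → r_4 = 0.7972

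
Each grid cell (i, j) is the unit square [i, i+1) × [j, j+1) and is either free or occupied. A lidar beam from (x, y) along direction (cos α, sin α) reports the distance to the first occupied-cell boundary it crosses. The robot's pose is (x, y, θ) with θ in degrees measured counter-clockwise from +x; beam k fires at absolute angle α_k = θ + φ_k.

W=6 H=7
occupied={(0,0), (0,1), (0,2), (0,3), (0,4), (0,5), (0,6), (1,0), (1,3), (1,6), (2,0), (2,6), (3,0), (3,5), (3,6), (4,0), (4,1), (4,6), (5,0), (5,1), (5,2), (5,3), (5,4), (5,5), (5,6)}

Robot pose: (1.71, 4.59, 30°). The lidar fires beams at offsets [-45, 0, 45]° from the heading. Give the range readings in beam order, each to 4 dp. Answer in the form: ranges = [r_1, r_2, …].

ranges = [3.4061, 1.4896, 1.4597]

beam 1: φ=-45°, α=345°
  cosα=0.9659 sinα=-0.2588 | (1,4) | tMaxX 0.3002 tMaxY 2.2796 | tΔX 1.0353 tΔY 3.8637
    t=0.3002 [x] (2,4)
    t=1.3355 [x] (3,4)
    t=2.2796 [y] (3,3)
    t=2.3708 [x] (4,3)
    t=3.4061 [x] (5,3) — stop
  → r_1 = 3.4061
beam 2: φ=0°, α=30°
  cosα=0.8660 sinα=0.5000 | (1,4) | tMaxX 0.3349 tMaxY 0.8200 | tΔX 1.1547 tΔY 2.0000
    t=0.3349 [x] (2,4)
    t=0.8200 [y] (2,5)
    t=1.4896 [x] (3,5) — stop
  → r_2 = 1.4896
beam 3: φ=45°, α=75°
  cosα=0.2588 sinα=0.9659 | (1,4) | tMaxX 1.1205 tMaxY 0.4245 | tΔX 3.8637 tΔY 1.0353
    t=0.4245 [y] (1,5)
    t=1.1205 [x] (2,5)
    t=1.4597 [y] (2,6) — stop
  → r_3 = 1.4597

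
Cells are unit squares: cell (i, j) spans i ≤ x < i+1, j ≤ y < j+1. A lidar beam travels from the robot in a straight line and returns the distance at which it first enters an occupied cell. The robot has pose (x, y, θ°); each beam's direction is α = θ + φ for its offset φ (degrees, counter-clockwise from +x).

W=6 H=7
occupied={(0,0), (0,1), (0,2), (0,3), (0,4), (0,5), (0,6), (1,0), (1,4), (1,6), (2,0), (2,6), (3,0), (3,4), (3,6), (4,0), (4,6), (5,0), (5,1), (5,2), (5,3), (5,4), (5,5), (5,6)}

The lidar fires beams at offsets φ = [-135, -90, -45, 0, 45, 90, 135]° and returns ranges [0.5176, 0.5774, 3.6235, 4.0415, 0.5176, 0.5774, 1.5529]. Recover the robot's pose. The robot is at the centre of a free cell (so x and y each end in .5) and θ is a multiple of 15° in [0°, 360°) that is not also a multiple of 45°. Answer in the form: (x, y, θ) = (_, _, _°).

Enumerate (i+0.5, j+0.5, θ) over the 18 free cells and 16 admissible headings. For each, cast all 7 beams and compare to the given ranges.
  (2.5, 3.5, 285°): beam 1 = 1.0000 ≠ 0.5176 ✗
  (2.5, 5.5, 210°): beam 3 = 1.5529 ≠ 3.6235 ✗
  (3.5, 5.5, 120°): beam 1 = 1.5529 ≠ 0.5176 ✗
  …
  (2.5, 4.5, 300°): r_1=0.5176, r_2=0.5774, r_3=3.6235, r_4=4.0415, r_5=0.5176, r_6=0.5774, r_7=1.5529 — all match ✓
Unique over the lattice → pose = (2.5, 4.5, 300°).

(x, y, θ) = (2.5, 4.5, 300°)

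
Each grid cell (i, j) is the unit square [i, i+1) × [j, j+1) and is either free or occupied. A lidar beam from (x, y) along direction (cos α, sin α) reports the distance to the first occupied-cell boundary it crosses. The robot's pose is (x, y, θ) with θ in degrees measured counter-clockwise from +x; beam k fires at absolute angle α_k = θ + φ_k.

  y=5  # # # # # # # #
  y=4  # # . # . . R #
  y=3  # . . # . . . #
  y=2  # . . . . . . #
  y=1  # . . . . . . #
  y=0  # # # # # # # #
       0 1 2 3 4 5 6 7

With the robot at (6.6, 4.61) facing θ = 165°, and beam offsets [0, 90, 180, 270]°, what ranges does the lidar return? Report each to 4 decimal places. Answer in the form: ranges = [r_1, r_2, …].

beam 1: φ=0°, α=165°
  direction (-0.9659, 0.2588); cell (6,4); t to first gridline: x 0.6212, y 1.5068 (then +1.0353 / +3.8637)
    (5,4) via x @ 0.6212
    (5,5) via y @ 1.5068  # hit
  → r_1 = 1.5068
beam 2: φ=90°, α=255°
  direction (-0.2588, -0.9659); cell (6,4); t to first gridline: x 2.3182, y 0.6315 (then +3.8637 / +1.0353)
    (6,3) via y @ 0.6315
    (6,2) via y @ 1.6668
    (5,2) via x @ 2.3182
    (5,1) via y @ 2.7021
    (5,0) via y @ 3.7373  # hit
  → r_2 = 3.7373
beam 3: φ=180°, α=345°
  direction (0.9659, -0.2588); cell (6,4); t to first gridline: x 0.4141, y 2.3569 (then +1.0353 / +3.8637)
    (7,4) via x @ 0.4141  # hit
  → r_3 = 0.4141
beam 4: φ=270°, α=75°
  direction (0.2588, 0.9659); cell (6,4); t to first gridline: x 1.5455, y 0.4038 (then +3.8637 / +1.0353)
    (6,5) via y @ 0.4038  # hit
  → r_4 = 0.4038

ranges = [1.5068, 3.7373, 0.4141, 0.4038]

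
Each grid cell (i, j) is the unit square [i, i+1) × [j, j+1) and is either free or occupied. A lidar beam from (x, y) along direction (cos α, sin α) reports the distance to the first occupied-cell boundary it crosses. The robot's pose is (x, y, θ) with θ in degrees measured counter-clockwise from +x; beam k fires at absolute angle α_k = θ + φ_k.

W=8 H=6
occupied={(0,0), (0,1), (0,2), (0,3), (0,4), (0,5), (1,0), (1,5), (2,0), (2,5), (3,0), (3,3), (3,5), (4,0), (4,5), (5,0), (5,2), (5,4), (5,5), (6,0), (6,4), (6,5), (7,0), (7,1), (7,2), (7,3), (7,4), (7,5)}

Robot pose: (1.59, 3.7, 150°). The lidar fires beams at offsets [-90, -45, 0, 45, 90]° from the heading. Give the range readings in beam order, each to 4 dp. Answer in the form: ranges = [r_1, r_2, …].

beam 1: φ=-90°, α=60°
  dir = (cos 60°, sin 60°) = (0.5000, 0.8660); from cell (1,3)
  next x-line at t=0.8200, next y-line at t=0.3464; Δt_x=2.0000, Δt_y=1.1547
    y: enter (1,4) at t=0.3464
    x: enter (2,4) at t=0.8200
    y: enter (2,5) at t=1.5011 ← occupied
  → r_1 = 1.5011
beam 2: φ=-45°, α=105°
  dir = (cos 105°, sin 105°) = (-0.2588, 0.9659); from cell (1,3)
  next x-line at t=2.2796, next y-line at t=0.3106; Δt_x=3.8637, Δt_y=1.0353
    y: enter (1,4) at t=0.3106
    y: enter (1,5) at t=1.3459 ← occupied
  → r_2 = 1.3459
beam 3: φ=0°, α=150°
  dir = (cos 150°, sin 150°) = (-0.8660, 0.5000); from cell (1,3)
  next x-line at t=0.6813, next y-line at t=0.6000; Δt_x=1.1547, Δt_y=2.0000
    y: enter (1,4) at t=0.6000
    x: enter (0,4) at t=0.6813 ← occupied
  → r_3 = 0.6813
beam 4: φ=45°, α=195°
  dir = (cos 195°, sin 195°) = (-0.9659, -0.2588); from cell (1,3)
  next x-line at t=0.6108, next y-line at t=2.7046; Δt_x=1.0353, Δt_y=3.8637
    x: enter (0,3) at t=0.6108 ← occupied
  → r_4 = 0.6108
beam 5: φ=90°, α=240°
  dir = (cos 240°, sin 240°) = (-0.5000, -0.8660); from cell (1,3)
  next x-line at t=1.1800, next y-line at t=0.8083; Δt_x=2.0000, Δt_y=1.1547
    y: enter (1,2) at t=0.8083
    x: enter (0,2) at t=1.1800 ← occupied
  → r_5 = 1.1800

ranges = [1.5011, 1.3459, 0.6813, 0.6108, 1.1800]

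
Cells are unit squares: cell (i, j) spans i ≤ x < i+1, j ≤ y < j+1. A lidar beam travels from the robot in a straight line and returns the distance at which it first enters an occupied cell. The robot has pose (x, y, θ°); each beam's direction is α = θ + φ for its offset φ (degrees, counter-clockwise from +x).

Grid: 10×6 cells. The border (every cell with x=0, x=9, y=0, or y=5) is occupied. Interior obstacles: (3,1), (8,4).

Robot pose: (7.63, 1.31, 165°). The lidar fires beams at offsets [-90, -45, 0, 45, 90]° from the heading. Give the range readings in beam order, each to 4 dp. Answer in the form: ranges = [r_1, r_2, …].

ranges = [2.7849, 4.2608, 6.8639, 0.6200, 0.3209]

beam 1: φ=-90°, α=75°
  direction (0.2588, 0.9659); cell (7,1); t to first gridline: x 1.4296, y 0.7143 (then +3.8637 / +1.0353)
    (7,2) via y @ 0.7143
    (8,2) via x @ 1.4296
    (8,3) via y @ 1.7496
    (8,4) via y @ 2.7849  # hit
  → r_1 = 2.7849
beam 2: φ=-45°, α=120°
  direction (-0.5000, 0.8660); cell (7,1); t to first gridline: x 1.2600, y 0.7967 (then +2.0000 / +1.1547)
    (7,2) via y @ 0.7967
    (6,2) via x @ 1.2600
    (6,3) via y @ 1.9514
    (6,4) via y @ 3.1061
    (5,4) via x @ 3.2600
    (5,5) via y @ 4.2608  # hit
  → r_2 = 4.2608
beam 3: φ=0°, α=165°
  direction (-0.9659, 0.2588); cell (7,1); t to first gridline: x 0.6522, y 2.6660 (then +1.0353 / +3.8637)
    (6,1) via x @ 0.6522
    (5,1) via x @ 1.6875
    (5,2) via y @ 2.6660
    (4,2) via x @ 2.7228
    (3,2) via x @ 3.7581
    (2,2) via x @ 4.7933
    (1,2) via x @ 5.8286
    (1,3) via y @ 6.5297
    (0,3) via x @ 6.8639  # hit
  → r_3 = 6.8639
beam 4: φ=45°, α=210°
  direction (-0.8660, -0.5000); cell (7,1); t to first gridline: x 0.7275, y 0.6200 (then +1.1547 / +2.0000)
    (7,0) via y @ 0.6200  # hit
  → r_4 = 0.6200
beam 5: φ=90°, α=255°
  direction (-0.2588, -0.9659); cell (7,1); t to first gridline: x 2.4341, y 0.3209 (then +3.8637 / +1.0353)
    (7,0) via y @ 0.3209  # hit
  → r_5 = 0.3209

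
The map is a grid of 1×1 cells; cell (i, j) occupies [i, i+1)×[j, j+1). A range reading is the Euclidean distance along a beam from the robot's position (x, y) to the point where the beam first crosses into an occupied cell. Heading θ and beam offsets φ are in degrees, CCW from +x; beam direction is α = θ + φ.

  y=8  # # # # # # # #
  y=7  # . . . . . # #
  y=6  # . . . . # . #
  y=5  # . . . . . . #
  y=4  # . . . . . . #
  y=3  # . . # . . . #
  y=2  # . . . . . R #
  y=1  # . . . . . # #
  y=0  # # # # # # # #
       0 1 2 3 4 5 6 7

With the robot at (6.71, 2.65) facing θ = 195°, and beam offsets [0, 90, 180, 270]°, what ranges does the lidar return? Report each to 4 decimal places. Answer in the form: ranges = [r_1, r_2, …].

beam 1: φ=0°, α=195°
  d=(-0.9659,-0.2588)  start (6,2)  tX=0.7350 tY=2.5114  stride 1/|dx|=1.0353 1/|dy|=3.8637
    cross x-line → (5,2), t=0.7350
    cross x-line → (4,2), t=1.7703
    cross y-line → (4,1), t=2.5114
    cross x-line → (3,1), t=2.8056
    cross x-line → (2,1), t=3.8409
    cross x-line → (1,1), t=4.8762
    cross x-line → (0,1), t=5.9114 (wall)
  → r_1 = 5.9114
beam 2: φ=90°, α=285°
  d=(0.2588,-0.9659)  start (6,2)  tX=1.1205 tY=0.6729  stride 1/|dx|=3.8637 1/|dy|=1.0353
    cross y-line → (6,1), t=0.6729 (wall)
  → r_2 = 0.6729
beam 3: φ=180°, α=15°
  d=(0.9659,0.2588)  start (6,2)  tX=0.3002 tY=1.3523  stride 1/|dx|=1.0353 1/|dy|=3.8637
    cross x-line → (7,2), t=0.3002 (wall)
  → r_3 = 0.3002
beam 4: φ=270°, α=105°
  d=(-0.2588,0.9659)  start (6,2)  tX=2.7432 tY=0.3623  stride 1/|dx|=3.8637 1/|dy|=1.0353
    cross y-line → (6,3), t=0.3623
    cross y-line → (6,4), t=1.3976
    cross y-line → (6,5), t=2.4329
    cross x-line → (5,5), t=2.7432
    cross y-line → (5,6), t=3.4682 (wall)
  → r_4 = 3.4682

ranges = [5.9114, 0.6729, 0.3002, 3.4682]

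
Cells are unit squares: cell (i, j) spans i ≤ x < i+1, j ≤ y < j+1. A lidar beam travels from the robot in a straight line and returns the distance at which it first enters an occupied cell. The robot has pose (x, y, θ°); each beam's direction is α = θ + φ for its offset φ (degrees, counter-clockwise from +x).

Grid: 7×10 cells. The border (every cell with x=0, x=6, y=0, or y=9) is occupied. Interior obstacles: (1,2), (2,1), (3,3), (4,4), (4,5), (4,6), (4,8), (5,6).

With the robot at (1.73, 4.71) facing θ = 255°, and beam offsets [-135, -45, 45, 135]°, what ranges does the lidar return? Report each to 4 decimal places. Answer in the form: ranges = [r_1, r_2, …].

ranges = [1.4600, 0.8429, 4.2839, 2.6212]

beam 1: φ=-135°, α=120°
  direction (-0.5000, 0.8660); cell (1,4); t to first gridline: x 1.4600, y 0.3349 (then +2.0000 / +1.1547)
    (1,5) via y @ 0.3349
    (0,5) via x @ 1.4600  # hit
  → r_1 = 1.4600
beam 2: φ=-45°, α=210°
  direction (-0.8660, -0.5000); cell (1,4); t to first gridline: x 0.8429, y 1.4200 (then +1.1547 / +2.0000)
    (0,4) via x @ 0.8429  # hit
  → r_2 = 0.8429
beam 3: φ=45°, α=300°
  direction (0.5000, -0.8660); cell (1,4); t to first gridline: x 0.5400, y 0.8198 (then +2.0000 / +1.1547)
    (2,4) via x @ 0.5400
    (2,3) via y @ 0.8198
    (2,2) via y @ 1.9745
    (3,2) via x @ 2.5400
    (3,1) via y @ 3.1292
    (3,0) via y @ 4.2839  # hit
  → r_3 = 4.2839
beam 4: φ=135°, α=30°
  direction (0.8660, 0.5000); cell (1,4); t to first gridline: x 0.3118, y 0.5800 (then +1.1547 / +2.0000)
    (2,4) via x @ 0.3118
    (2,5) via y @ 0.5800
    (3,5) via x @ 1.4665
    (3,6) via y @ 2.5800
    (4,6) via x @ 2.6212  # hit
  → r_4 = 2.6212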